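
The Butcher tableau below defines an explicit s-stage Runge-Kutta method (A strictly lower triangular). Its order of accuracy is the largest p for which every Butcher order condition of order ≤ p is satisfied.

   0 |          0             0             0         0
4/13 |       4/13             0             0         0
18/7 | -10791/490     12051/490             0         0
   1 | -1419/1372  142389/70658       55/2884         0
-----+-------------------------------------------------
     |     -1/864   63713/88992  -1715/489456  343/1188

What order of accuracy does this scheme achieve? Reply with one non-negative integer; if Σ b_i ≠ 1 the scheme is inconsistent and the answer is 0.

4

b = (-1/864, 63713/88992, -1715/489456, 343/1188)
c = (0, 4/13, 18/7, 1)
Ac = (0, 0, 1854/245, 459/686)
Σ b_i: (-1/864)·1 + 63713/88992·1 + (-1715/489456)·1 + 343/1188·1 = 1 ✓
b·c: 63713/88992·4/13 + (-1715/489456)·18/7 + 343/1188·1 = 1/2 ✓
b·c²: 63713/88992·16/169 + (-1715/489456)·324/49 + 343/1188·1 = 1/3 ✓
b·Ac: (-1715/489456)·1854/245 + 343/1188·459/686 = 1/6 ✓
b·c³: 63713/88992·64/2197 + (-1715/489456)·5832/343 + 343/1188·1 = 1/4 ✓
b·(c∘Ac): (-1715/489456)·33372/1715 + 343/1188·459/686 = 1/8 ✓
b·Ac²: (-1715/489456)·7416/3185 + 343/1188·1413/4459 = 1/12 ✓
b·A²c: 343/1188·99/686 = 1/24 ✓; 4 stages ⇒ order 4.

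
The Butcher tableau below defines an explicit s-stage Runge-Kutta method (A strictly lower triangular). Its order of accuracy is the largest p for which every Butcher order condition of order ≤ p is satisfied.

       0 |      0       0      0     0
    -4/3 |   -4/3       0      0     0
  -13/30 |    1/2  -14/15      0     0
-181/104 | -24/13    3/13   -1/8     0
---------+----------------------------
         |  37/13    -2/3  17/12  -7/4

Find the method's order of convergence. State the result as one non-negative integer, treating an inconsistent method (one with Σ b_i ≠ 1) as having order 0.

0

b = (37/13, -2/3, 17/12, -7/4)
c = (0, -4/3, -13/30, -181/104)
Ac = (0, 0, 56/45, -791/3120)
Σ b_i: 37/13·1 + (-2/3)·1 + 17/12·1 + (-7/4)·1 = 24/13 ≠ 1 ⇒ order 0.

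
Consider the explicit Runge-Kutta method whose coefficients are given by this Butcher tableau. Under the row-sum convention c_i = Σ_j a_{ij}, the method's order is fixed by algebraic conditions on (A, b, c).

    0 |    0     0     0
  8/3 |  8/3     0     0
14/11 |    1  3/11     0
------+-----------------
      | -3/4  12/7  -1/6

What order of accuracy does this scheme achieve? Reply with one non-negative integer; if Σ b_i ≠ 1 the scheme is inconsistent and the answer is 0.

b = (-3/4, 12/7, -1/6)
c = (0, 8/3, 14/11)
Ac = (0, 0, 8/11)
Σ b_i: (-3/4)·1 + 12/7·1 + (-1/6)·1 = 67/84 ≠ 1 ⇒ order 0.

0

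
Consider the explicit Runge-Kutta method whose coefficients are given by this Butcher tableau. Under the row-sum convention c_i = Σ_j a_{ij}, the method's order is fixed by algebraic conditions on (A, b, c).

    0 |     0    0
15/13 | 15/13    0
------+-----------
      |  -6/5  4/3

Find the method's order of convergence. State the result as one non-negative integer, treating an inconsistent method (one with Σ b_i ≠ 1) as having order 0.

0

b = (-6/5, 4/3)
c = (0, 15/13)
Σ b_i: (-6/5)·1 + 4/3·1 = 2/15 ≠ 1 ⇒ order 0.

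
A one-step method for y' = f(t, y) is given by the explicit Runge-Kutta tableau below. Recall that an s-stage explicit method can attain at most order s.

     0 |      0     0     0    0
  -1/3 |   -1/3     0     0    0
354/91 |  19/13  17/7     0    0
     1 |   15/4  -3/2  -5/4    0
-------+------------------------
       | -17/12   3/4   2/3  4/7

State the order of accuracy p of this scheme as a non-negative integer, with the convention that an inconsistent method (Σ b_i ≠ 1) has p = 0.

b = (-17/12, 3/4, 2/3, 4/7)
c = (0, -1/3, 354/91, 1)
Ac = (0, 0, -17/21, -397/91)
Σ b_i: (-17/12)·1 + 3/4·1 + 2/3·1 + 4/7·1 = 4/7 ≠ 1 ⇒ order 0.

0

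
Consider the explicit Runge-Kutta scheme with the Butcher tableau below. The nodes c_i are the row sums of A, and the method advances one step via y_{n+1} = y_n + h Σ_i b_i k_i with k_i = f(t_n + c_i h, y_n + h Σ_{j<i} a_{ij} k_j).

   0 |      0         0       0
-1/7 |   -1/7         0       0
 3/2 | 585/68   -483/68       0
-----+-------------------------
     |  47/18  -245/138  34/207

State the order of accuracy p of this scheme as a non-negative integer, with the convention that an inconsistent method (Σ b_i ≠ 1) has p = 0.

3

b = (47/18, -245/138, 34/207)
c = (0, -1/7, 3/2)
Ac = (0, 0, 69/68)
Σ b_i: 47/18·1 + (-245/138)·1 + 34/207·1 = 1 ✓
b·c: (-245/138)·(-1/7) + 34/207·3/2 = 1/2 ✓
b·c²: (-245/138)·1/49 + 34/207·9/4 = 1/3 ✓
b·Ac: 34/207·69/68 = 1/6 ✓; 3 stages ⇒ order 3.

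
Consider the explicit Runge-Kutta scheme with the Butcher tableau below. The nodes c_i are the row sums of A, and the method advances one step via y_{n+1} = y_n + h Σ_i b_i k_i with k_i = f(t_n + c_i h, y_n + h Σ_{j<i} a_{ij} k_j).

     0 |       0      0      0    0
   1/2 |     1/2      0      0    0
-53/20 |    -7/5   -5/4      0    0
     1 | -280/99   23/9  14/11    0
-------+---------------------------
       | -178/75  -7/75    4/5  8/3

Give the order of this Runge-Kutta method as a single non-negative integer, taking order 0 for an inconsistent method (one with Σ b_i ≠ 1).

2

b = (-178/75, -7/75, 4/5, 8/3)
c = (0, 1/2, -53/20, 1)
Ac = (0, 0, -5/8, -1037/495)
Σ b_i: (-178/75)·1 + (-7/75)·1 + 4/5·1 + 8/3·1 = 1 ✓
b·c: (-7/75)·1/2 + 4/5·(-53/20) + 8/3·1 = 1/2 ✓
b·c²: (-7/75)·1/4 + 4/5·2809/400 + 8/3·1 = 3098/375 ≠ 1/3 ⇒ order 2.
b·Ac: 4/5·(-5/8) + 8/3·(-1037/495) = -18077/2970 ≠ 1/6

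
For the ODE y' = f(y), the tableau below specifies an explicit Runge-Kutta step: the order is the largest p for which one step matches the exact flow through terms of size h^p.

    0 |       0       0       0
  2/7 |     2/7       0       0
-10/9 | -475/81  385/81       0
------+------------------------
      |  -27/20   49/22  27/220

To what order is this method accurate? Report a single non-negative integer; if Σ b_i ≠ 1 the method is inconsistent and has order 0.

b = (-27/20, 49/22, 27/220)
c = (0, 2/7, -10/9)
Ac = (0, 0, 110/81)
Σ b_i: (-27/20)·1 + 49/22·1 + 27/220·1 = 1 ✓
b·c: 49/22·2/7 + 27/220·(-10/9) = 1/2 ✓
b·c²: 49/22·4/49 + 27/220·100/81 = 1/3 ✓
b·Ac: 27/220·110/81 = 1/6 ✓; 3 stages ⇒ order 3.

3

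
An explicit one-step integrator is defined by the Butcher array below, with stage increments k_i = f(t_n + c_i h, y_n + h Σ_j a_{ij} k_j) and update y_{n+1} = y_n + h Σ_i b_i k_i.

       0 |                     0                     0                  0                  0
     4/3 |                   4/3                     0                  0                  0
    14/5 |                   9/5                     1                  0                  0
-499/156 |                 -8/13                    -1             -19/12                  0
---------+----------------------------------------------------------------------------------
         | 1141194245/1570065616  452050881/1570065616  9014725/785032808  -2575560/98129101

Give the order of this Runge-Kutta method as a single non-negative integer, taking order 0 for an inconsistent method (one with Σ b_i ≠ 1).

3

b = (1141194245/1570065616, 452050881/1570065616, 9014725/785032808, -2575560/98129101)
c = (0, 4/3, 14/5, -499/156)
Ac = (0, 0, 4/3, -173/30)
Σ b_i: 1141194245/1570065616·1 + 452050881/1570065616·1 + 9014725/785032808·1 + (-2575560/98129101)·1 = 1 ✓
b·c: 452050881/1570065616·4/3 + 9014725/785032808·14/5 + (-2575560/98129101)·(-499/156) = 1/2 ✓
b·c²: 452050881/1570065616·16/9 + 9014725/785032808·196/25 + (-2575560/98129101)·249001/24336 = 1/3 ✓
b·Ac: 9014725/785032808·4/3 + (-2575560/98129101)·(-173/30) = 1/6 ✓
b·c³: 452050881/1570065616·64/27 + 9014725/785032808·2744/125 + (-2575560/98129101)·(-124251499/3796416) = 13074394139/7289590360 ≠ 1/4 ⇒ order 3.
b·(c∘Ac): 9014725/785032808·56/15 + (-2575560/98129101)·86327/4680 = -43301754/98129101 ≠ 1/8
b·Ac²: 9014725/785032808·16/9 + (-2575560/98129101)·(-3193/225) = 247842838/630829935 ≠ 1/12
b·A²c: (-2575560/98129101)·(-19/9) = 16311880/294387303 ≠ 1/24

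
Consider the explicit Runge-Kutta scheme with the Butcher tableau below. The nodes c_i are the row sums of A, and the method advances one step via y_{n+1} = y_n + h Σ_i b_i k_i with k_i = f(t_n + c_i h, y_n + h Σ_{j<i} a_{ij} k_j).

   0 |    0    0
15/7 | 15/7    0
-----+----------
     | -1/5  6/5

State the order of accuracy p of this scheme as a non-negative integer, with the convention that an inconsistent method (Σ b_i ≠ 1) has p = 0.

b = (-1/5, 6/5)
c = (0, 15/7)
Σ b_i: (-1/5)·1 + 6/5·1 = 1 ✓
b·c: 6/5·15/7 = 18/7 ≠ 1/2 ⇒ order 1.

1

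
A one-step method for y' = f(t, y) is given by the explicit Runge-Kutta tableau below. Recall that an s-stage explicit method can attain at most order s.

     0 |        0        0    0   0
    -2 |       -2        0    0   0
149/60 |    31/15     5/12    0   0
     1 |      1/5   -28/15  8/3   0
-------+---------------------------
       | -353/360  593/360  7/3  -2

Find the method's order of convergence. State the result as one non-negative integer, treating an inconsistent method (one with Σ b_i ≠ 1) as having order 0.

b = (-353/360, 593/360, 7/3, -2)
c = (0, -2, 149/60, 1)
Ac = (0, 0, -5/6, 466/45)
Σ b_i: (-353/360)·1 + 593/360·1 + 7/3·1 + (-2)·1 = 1 ✓
b·c: 593/360·(-2) + 7/3·149/60 + (-2)·1 = 1/2 ✓
b·c²: 593/360·4 + 7/3·22201/3600 + (-2)·1 = 204967/10800 ≠ 1/3 ⇒ order 2.
b·Ac: 7/3·(-5/6) + (-2)·466/45 = -2039/90 ≠ 1/6

2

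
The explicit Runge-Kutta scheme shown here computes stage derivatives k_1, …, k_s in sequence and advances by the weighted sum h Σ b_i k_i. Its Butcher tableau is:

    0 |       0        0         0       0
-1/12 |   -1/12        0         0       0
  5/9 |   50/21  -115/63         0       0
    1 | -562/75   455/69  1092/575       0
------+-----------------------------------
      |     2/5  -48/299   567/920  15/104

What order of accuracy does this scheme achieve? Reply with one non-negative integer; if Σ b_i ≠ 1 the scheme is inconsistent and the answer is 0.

b = (2/5, -48/299, 567/920, 15/104)
c = (0, -1/12, 5/9, 1)
Ac = (0, 0, 115/756, 91/180)
Σ b_i: 2/5·1 + (-48/299)·1 + 567/920·1 + 15/104·1 = 1 ✓
b·c: (-48/299)·(-1/12) + 567/920·5/9 + 15/104·1 = 1/2 ✓
b·c²: (-48/299)·1/144 + 567/920·25/81 + 15/104·1 = 1/3 ✓
b·Ac: 567/920·115/756 + 15/104·91/180 = 1/6 ✓
b·c³: (-48/299)·(-1/1728) + 567/920·125/729 + 15/104·1 = 1/4 ✓
b·(c∘Ac): 567/920·575/6804 + 15/104·91/180 = 1/8 ✓
b·Ac²: 567/920·(-115/9072) + 15/104·91/144 = 1/12 ✓
b·A²c: 15/104·13/45 = 1/24 ✓; 4 stages ⇒ order 4.

4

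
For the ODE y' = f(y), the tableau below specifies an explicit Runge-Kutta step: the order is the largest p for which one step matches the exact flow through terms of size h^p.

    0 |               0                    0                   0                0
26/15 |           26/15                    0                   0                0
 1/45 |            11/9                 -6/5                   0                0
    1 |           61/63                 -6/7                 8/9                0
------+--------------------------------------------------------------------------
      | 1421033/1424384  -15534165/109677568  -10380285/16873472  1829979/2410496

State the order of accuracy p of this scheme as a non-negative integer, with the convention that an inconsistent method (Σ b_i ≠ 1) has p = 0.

3

b = (1421033/1424384, -15534165/109677568, -10380285/16873472, 1829979/2410496)
c = (0, 26/15, 1/45, 1)
Ac = (0, 0, -52/25, -4156/2835)
Σ b_i: 1421033/1424384·1 + (-15534165/109677568)·1 + (-10380285/16873472)·1 + 1829979/2410496·1 = 1 ✓
b·c: (-15534165/109677568)·26/15 + (-10380285/16873472)·1/45 + 1829979/2410496·1 = 1/2 ✓
b·c²: (-15534165/109677568)·676/225 + (-10380285/16873472)·1/2025 + 1829979/2410496·1 = 1/3 ✓
b·Ac: (-10380285/16873472)·(-52/25) + 1829979/2410496·(-4156/2835) = 1/6 ✓
b·c³: (-15534165/109677568)·17576/3375 + (-10380285/16873472)·1/91125 + 1829979/2410496·1 = 797719/36979200 ≠ 1/4 ⇒ order 3.
b·(c∘Ac): (-10380285/16873472)·(-52/1125) + 1829979/2410496·(-4156/2835) = -7797847/7190400 ≠ 1/8
b·Ac²: (-10380285/16873472)·(-1352/375) + 1829979/2410496·(-65696/25515) = 4867001/18489600 ≠ 1/12
b·A²c: 1829979/2410496·(-416/225) = -2643303/1883200 ≠ 1/24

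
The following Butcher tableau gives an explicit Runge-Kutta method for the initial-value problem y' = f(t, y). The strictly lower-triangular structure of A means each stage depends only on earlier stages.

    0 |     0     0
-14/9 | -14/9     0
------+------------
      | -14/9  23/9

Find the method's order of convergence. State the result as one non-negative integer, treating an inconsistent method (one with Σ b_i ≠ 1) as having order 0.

1

b = (-14/9, 23/9)
c = (0, -14/9)
Σ b_i: (-14/9)·1 + 23/9·1 = 1 ✓
b·c: 23/9·(-14/9) = -322/81 ≠ 1/2 ⇒ order 1.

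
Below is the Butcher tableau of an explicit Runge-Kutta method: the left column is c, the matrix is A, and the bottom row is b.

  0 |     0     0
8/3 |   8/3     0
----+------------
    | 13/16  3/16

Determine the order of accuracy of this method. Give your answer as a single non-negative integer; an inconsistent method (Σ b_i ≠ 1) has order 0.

b = (13/16, 3/16)
c = (0, 8/3)
Σ b_i: 13/16·1 + 3/16·1 = 1 ✓
b·c: 3/16·8/3 = 1/2 ✓; 2 stages ⇒ order 2.

2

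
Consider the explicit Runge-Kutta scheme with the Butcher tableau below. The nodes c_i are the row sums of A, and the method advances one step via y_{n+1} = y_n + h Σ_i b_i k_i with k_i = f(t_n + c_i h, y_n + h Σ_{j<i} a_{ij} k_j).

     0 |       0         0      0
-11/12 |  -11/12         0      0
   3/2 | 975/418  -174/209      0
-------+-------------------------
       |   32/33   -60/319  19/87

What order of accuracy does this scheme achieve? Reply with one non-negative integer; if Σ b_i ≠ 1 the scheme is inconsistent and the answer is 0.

3

b = (32/33, -60/319, 19/87)
c = (0, -11/12, 3/2)
Ac = (0, 0, 29/38)
Σ b_i: 32/33·1 + (-60/319)·1 + 19/87·1 = 1 ✓
b·c: (-60/319)·(-11/12) + 19/87·3/2 = 1/2 ✓
b·c²: (-60/319)·121/144 + 19/87·9/4 = 1/3 ✓
b·Ac: 19/87·29/38 = 1/6 ✓; 3 stages ⇒ order 3.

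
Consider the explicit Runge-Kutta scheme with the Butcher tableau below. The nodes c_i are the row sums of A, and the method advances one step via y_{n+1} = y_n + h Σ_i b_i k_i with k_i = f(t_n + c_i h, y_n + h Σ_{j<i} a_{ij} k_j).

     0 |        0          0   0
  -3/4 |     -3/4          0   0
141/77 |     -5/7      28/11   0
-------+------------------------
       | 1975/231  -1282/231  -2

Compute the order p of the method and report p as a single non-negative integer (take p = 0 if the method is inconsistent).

b = (1975/231, -1282/231, -2)
c = (0, -3/4, 141/77)
Ac = (0, 0, -21/11)
Σ b_i: 1975/231·1 + (-1282/231)·1 + (-2)·1 = 1 ✓
b·c: (-1282/231)·(-3/4) + (-2)·141/77 = 1/2 ✓
b·c²: (-1282/231)·9/16 + (-2)·19881/5929 = -466167/47432 ≠ 1/3 ⇒ order 2.
b·Ac: (-2)·(-21/11) = 42/11 ≠ 1/6

2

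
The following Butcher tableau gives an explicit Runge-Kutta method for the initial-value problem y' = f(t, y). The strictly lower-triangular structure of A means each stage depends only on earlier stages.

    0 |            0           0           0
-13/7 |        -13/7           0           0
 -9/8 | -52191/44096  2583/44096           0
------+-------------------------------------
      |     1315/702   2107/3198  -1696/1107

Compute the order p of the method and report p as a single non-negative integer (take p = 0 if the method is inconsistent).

3

b = (1315/702, 2107/3198, -1696/1107)
c = (0, -13/7, -9/8)
Ac = (0, 0, -369/3392)
Σ b_i: 1315/702·1 + 2107/3198·1 + (-1696/1107)·1 = 1 ✓
b·c: 2107/3198·(-13/7) + (-1696/1107)·(-9/8) = 1/2 ✓
b·c²: 2107/3198·169/49 + (-1696/1107)·81/64 = 1/3 ✓
b·Ac: (-1696/1107)·(-369/3392) = 1/6 ✓; 3 stages ⇒ order 3.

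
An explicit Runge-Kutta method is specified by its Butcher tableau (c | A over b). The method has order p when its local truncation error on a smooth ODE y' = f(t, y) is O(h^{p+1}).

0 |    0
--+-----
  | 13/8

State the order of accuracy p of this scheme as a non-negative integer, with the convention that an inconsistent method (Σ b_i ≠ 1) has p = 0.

b = (13/8)
c = (0)
Σ b_i: 13/8·1 = 13/8 ≠ 1 ⇒ order 0.

0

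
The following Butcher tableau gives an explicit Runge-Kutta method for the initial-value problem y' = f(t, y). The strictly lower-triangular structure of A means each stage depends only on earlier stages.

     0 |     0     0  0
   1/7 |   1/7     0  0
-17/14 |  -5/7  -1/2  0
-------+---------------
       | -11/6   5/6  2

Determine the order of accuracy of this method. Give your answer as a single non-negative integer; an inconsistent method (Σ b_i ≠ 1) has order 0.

1

b = (-11/6, 5/6, 2)
c = (0, 1/7, -17/14)
Ac = (0, 0, -1/14)
Σ b_i: (-11/6)·1 + 5/6·1 + 2·1 = 1 ✓
b·c: 5/6·1/7 + 2·(-17/14) = -97/42 ≠ 1/2 ⇒ order 1.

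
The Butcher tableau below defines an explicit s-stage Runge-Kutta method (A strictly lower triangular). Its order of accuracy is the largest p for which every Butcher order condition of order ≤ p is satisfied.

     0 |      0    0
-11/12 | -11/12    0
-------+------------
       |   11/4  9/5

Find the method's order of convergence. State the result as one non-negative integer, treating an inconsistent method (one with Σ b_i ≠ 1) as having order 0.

b = (11/4, 9/5)
c = (0, -11/12)
Σ b_i: 11/4·1 + 9/5·1 = 91/20 ≠ 1 ⇒ order 0.

0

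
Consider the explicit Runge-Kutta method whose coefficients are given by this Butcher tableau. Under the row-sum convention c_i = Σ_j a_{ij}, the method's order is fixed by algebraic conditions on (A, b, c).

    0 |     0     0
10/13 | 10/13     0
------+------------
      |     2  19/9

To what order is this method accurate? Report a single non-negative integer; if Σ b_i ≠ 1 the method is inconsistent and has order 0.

0

b = (2, 19/9)
c = (0, 10/13)
Σ b_i: 2·1 + 19/9·1 = 37/9 ≠ 1 ⇒ order 0.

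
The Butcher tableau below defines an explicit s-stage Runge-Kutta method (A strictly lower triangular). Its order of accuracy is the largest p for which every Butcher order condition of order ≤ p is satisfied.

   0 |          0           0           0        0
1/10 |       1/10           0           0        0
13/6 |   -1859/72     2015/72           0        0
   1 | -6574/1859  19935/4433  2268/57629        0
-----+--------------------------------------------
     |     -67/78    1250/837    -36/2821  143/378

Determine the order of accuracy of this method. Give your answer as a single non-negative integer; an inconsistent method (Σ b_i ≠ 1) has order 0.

4

b = (-67/78, 1250/837, -36/2821, 143/378)
c = (0, 1/10, 13/6, 1)
Ac = (0, 0, 403/144, 153/286)
Σ b_i: (-67/78)·1 + 1250/837·1 + (-36/2821)·1 + 143/378·1 = 1 ✓
b·c: 1250/837·1/10 + (-36/2821)·13/6 + 143/378·1 = 1/2 ✓
b·c²: 1250/837·1/100 + (-36/2821)·169/36 + 143/378·1 = 1/3 ✓
b·Ac: (-36/2821)·403/144 + 143/378·153/286 = 1/6 ✓
b·c³: 1250/837·1/1000 + (-36/2821)·2197/216 + 143/378·1 = 1/4 ✓
b·(c∘Ac): (-36/2821)·5239/864 + 143/378·153/286 = 1/8 ✓
b·Ac²: (-36/2821)·403/1440 + 143/378·657/2860 = 1/12 ✓
b·A²c: 143/378·63/572 = 1/24 ✓; 4 stages ⇒ order 4.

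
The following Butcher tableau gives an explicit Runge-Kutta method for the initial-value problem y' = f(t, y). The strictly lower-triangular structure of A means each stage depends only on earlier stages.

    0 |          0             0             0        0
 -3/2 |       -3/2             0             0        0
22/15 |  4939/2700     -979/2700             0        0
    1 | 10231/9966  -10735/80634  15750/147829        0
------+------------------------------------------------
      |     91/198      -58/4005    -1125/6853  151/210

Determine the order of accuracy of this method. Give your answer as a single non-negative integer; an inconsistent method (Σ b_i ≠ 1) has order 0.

4

b = (91/198, -58/4005, -1125/6853, 151/210)
c = (0, -3/2, 22/15, 1)
Ac = (0, 0, 979/1800, 215/604)
Σ b_i: 91/198·1 + (-58/4005)·1 + (-1125/6853)·1 + 151/210·1 = 1 ✓
b·c: (-58/4005)·(-3/2) + (-1125/6853)·22/15 + 151/210·1 = 1/2 ✓
b·c²: (-58/4005)·9/4 + (-1125/6853)·484/225 + 151/210·1 = 1/3 ✓
b·Ac: (-1125/6853)·979/1800 + 151/210·215/604 = 1/6 ✓
b·c³: (-58/4005)·(-27/8) + (-1125/6853)·10648/3375 + 151/210·1 = 1/4 ✓
b·(c∘Ac): (-1125/6853)·10769/13500 + 151/210·215/604 = 1/8 ✓
b·Ac²: (-1125/6853)·(-979/1200) + 151/210·(-85/1208) = 1/12 ✓
b·A²c: 151/210·35/604 = 1/24 ✓; 4 stages ⇒ order 4.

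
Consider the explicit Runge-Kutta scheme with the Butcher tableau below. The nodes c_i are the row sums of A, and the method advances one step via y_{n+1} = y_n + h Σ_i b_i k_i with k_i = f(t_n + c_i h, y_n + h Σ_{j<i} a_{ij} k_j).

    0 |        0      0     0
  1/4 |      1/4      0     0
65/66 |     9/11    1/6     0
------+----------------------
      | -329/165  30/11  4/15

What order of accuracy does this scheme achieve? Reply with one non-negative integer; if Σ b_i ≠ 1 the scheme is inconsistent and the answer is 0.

1

b = (-329/165, 30/11, 4/15)
c = (0, 1/4, 65/66)
Ac = (0, 0, 1/24)
Σ b_i: (-329/165)·1 + 30/11·1 + 4/15·1 = 1 ✓
b·c: 30/11·1/4 + 4/15·65/66 = 17/18 ≠ 1/2 ⇒ order 1.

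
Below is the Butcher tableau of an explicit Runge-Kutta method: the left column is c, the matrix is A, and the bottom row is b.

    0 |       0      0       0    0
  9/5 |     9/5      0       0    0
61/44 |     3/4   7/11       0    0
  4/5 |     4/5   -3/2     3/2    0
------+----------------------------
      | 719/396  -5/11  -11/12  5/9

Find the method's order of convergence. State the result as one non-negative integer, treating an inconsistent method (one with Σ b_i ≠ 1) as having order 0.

b = (719/396, -5/11, -11/12, 5/9)
c = (0, 9/5, 61/44, 4/5)
Ac = (0, 0, 63/55, -273/440)
Σ b_i: 719/396·1 + (-5/11)·1 + (-11/12)·1 + 5/9·1 = 1 ✓
b·c: (-5/11)·9/5 + (-11/12)·61/44 + 5/9·4/5 = -2605/1584 ≠ 1/2 ⇒ order 1.

1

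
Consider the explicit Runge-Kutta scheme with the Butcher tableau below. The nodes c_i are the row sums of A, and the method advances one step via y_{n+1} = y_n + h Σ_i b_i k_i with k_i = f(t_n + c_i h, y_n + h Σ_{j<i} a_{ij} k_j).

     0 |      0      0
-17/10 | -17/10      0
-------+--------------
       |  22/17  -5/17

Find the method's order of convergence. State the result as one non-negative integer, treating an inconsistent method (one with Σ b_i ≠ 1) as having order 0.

b = (22/17, -5/17)
c = (0, -17/10)
Σ b_i: 22/17·1 + (-5/17)·1 = 1 ✓
b·c: (-5/17)·(-17/10) = 1/2 ✓; 2 stages ⇒ order 2.

2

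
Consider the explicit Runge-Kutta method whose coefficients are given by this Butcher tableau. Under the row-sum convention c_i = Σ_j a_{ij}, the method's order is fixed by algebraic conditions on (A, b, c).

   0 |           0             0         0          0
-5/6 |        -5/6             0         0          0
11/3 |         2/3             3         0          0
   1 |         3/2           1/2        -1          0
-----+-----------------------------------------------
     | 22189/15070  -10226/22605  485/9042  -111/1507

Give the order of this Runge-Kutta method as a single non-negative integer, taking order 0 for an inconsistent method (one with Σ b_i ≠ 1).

b = (22189/15070, -10226/22605, 485/9042, -111/1507)
c = (0, -5/6, 11/3, 1)
Ac = (0, 0, -5/2, -49/12)
Σ b_i: 22189/15070·1 + (-10226/22605)·1 + 485/9042·1 + (-111/1507)·1 = 1 ✓
b·c: (-10226/22605)·(-5/6) + 485/9042·11/3 + (-111/1507)·1 = 1/2 ✓
b·c²: (-10226/22605)·25/36 + 485/9042·121/9 + (-111/1507)·1 = 1/3 ✓
b·Ac: 485/9042·(-5/2) + (-111/1507)·(-49/12) = 1/6 ✓
b·c³: (-10226/22605)·(-125/216) + 485/9042·1331/27 + (-111/1507)·1 = 13969/4932 ≠ 1/4 ⇒ order 3.
b·(c∘Ac): 485/9042·(-55/6) + (-111/1507)·(-49/12) = -5179/27126 ≠ 1/8
b·Ac²: 485/9042·25/12 + (-111/1507)·(-943/72) = 5309/4932 ≠ 1/12
b·A²c: (-111/1507)·5/2 = -555/3014 ≠ 1/24

3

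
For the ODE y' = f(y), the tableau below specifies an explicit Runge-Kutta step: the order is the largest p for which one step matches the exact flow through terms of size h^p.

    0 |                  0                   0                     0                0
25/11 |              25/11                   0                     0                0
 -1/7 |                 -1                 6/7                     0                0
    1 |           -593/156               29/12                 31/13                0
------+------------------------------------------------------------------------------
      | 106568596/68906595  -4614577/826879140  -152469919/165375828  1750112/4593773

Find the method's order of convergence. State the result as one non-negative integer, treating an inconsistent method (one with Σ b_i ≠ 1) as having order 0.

b = (106568596/68906595, -4614577/826879140, -152469919/165375828, 1750112/4593773)
c = (0, 25/11, -1/7, 1)
Ac = (0, 0, 150/77, 61883/12012)
Σ b_i: 106568596/68906595·1 + (-4614577/826879140)·1 + (-152469919/165375828)·1 + 1750112/4593773·1 = 1 ✓
b·c: (-4614577/826879140)·25/11 + (-152469919/165375828)·(-1/7) + 1750112/4593773·1 = 1/2 ✓
b·c²: (-4614577/826879140)·625/121 + (-152469919/165375828)·1/49 + 1750112/4593773·1 = 1/3 ✓
b·Ac: (-152469919/165375828)·150/77 + 1750112/4593773·61883/12012 = 1/6 ✓
b·c³: (-4614577/826879140)·15625/1331 + (-152469919/165375828)·(-1/343) + 1750112/4593773·1 = 61383205/192938466 ≠ 1/4 ⇒ order 3.
b·(c∘Ac): (-152469919/165375828)·(-150/539) + 1750112/4593773·61883/12012 = 224285901/101063006 ≠ 1/8
b·Ac²: (-152469919/165375828)·3750/847 + 1750112/4593773·11590637/924924 = 1469260547/2122323126 ≠ 1/12
b·A²c: 1750112/4593773·4650/1001 = 89428800/50531503 ≠ 1/24

3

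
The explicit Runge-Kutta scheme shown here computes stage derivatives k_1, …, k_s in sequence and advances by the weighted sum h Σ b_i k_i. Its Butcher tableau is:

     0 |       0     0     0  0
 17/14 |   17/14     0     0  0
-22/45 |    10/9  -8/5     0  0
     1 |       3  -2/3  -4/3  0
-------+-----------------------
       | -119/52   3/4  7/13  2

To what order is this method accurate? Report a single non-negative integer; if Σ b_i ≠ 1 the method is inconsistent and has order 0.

1

b = (-119/52, 3/4, 7/13, 2)
c = (0, 17/14, -22/45, 1)
Ac = (0, 0, -68/35, -149/945)
Σ b_i: (-119/52)·1 + 3/4·1 + 7/13·1 + 2·1 = 1 ✓
b·c: 3/4·17/14 + 7/13·(-22/45) + 2·1 = 86731/32760 ≠ 1/2 ⇒ order 1.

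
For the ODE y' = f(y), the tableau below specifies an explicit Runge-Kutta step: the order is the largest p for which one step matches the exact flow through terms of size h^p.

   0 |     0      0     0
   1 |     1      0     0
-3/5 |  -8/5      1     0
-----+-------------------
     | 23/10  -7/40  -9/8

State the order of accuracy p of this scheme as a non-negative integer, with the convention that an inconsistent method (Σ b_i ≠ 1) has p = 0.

2

b = (23/10, -7/40, -9/8)
c = (0, 1, -3/5)
Ac = (0, 0, 1)
Σ b_i: 23/10·1 + (-7/40)·1 + (-9/8)·1 = 1 ✓
b·c: (-7/40)·1 + (-9/8)·(-3/5) = 1/2 ✓
b·c²: (-7/40)·1 + (-9/8)·9/25 = -29/50 ≠ 1/3 ⇒ order 2.
b·Ac: (-9/8)·1 = -9/8 ≠ 1/6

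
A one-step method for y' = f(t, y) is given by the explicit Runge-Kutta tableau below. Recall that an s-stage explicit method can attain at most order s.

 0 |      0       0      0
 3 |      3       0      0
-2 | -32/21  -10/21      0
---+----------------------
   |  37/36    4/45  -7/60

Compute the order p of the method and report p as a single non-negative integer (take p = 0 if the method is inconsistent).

3

b = (37/36, 4/45, -7/60)
c = (0, 3, -2)
Ac = (0, 0, -10/7)
Σ b_i: 37/36·1 + 4/45·1 + (-7/60)·1 = 1 ✓
b·c: 4/45·3 + (-7/60)·(-2) = 1/2 ✓
b·c²: 4/45·9 + (-7/60)·4 = 1/3 ✓
b·Ac: (-7/60)·(-10/7) = 1/6 ✓; 3 stages ⇒ order 3.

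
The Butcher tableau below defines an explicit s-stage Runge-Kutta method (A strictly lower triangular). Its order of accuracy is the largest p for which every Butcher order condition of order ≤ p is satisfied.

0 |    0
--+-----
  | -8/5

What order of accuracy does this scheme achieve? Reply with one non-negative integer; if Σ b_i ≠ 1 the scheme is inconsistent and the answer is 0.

b = (-8/5)
c = (0)
Σ b_i: (-8/5)·1 = -8/5 ≠ 1 ⇒ order 0.

0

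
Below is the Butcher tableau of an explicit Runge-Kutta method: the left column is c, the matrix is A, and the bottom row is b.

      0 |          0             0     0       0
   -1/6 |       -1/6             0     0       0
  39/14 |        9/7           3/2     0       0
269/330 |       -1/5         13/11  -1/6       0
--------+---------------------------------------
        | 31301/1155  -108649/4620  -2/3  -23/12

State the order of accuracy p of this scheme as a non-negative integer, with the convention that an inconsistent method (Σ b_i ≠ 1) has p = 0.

2

b = (31301/1155, -108649/4620, -2/3, -23/12)
c = (0, -1/6, 39/14, 269/330)
Ac = (0, 0, -1/4, -611/924)
Σ b_i: 31301/1155·1 + (-108649/4620)·1 + (-2/3)·1 + (-23/12)·1 = 1 ✓
b·c: (-108649/4620)·(-1/6) + (-2/3)·39/14 + (-23/12)·269/330 = 1/2 ✓
b·c²: (-108649/4620)·1/36 + (-2/3)·1521/196 + (-23/12)·72361/108900 = -1052441/148225 ≠ 1/3 ⇒ order 2.
b·Ac: (-2/3)·(-1/4) + (-23/12)·(-611/924) = 15901/11088 ≠ 1/6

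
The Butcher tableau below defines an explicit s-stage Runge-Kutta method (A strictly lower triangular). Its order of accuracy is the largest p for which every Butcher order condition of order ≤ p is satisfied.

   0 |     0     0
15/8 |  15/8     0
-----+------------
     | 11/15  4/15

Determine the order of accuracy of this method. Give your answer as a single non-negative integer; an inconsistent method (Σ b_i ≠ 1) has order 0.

2

b = (11/15, 4/15)
c = (0, 15/8)
Σ b_i: 11/15·1 + 4/15·1 = 1 ✓
b·c: 4/15·15/8 = 1/2 ✓; 2 stages ⇒ order 2.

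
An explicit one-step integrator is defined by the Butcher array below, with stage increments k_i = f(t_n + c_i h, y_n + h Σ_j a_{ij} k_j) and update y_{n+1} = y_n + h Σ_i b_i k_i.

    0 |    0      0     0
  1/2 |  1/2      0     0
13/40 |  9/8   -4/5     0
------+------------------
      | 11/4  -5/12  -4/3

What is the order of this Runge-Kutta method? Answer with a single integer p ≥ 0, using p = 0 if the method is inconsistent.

1

b = (11/4, -5/12, -4/3)
c = (0, 1/2, 13/40)
Ac = (0, 0, -2/5)
Σ b_i: 11/4·1 + (-5/12)·1 + (-4/3)·1 = 1 ✓
b·c: (-5/12)·1/2 + (-4/3)·13/40 = -77/120 ≠ 1/2 ⇒ order 1.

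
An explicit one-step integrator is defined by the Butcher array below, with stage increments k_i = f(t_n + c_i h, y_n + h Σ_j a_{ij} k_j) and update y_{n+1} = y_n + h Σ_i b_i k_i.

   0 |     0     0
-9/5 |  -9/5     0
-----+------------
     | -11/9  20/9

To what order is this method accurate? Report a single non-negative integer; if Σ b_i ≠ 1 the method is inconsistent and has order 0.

1

b = (-11/9, 20/9)
c = (0, -9/5)
Σ b_i: (-11/9)·1 + 20/9·1 = 1 ✓
b·c: 20/9·(-9/5) = -4 ≠ 1/2 ⇒ order 1.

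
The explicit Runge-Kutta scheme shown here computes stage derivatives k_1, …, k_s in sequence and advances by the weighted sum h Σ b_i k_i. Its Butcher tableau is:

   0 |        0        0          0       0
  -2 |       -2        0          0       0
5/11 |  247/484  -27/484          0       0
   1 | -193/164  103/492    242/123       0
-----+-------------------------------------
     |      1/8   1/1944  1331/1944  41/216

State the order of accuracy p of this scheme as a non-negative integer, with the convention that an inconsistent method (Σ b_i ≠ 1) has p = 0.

b = (1/8, 1/1944, 1331/1944, 41/216)
c = (0, -2, 5/11, 1)
Ac = (0, 0, 27/242, 39/82)
Σ b_i: 1/8·1 + 1/1944·1 + 1331/1944·1 + 41/216·1 = 1 ✓
b·c: 1/1944·(-2) + 1331/1944·5/11 + 41/216·1 = 1/2 ✓
b·c²: 1/1944·4 + 1331/1944·25/121 + 41/216·1 = 1/3 ✓
b·Ac: 1331/1944·27/242 + 41/216·39/82 = 1/6 ✓
b·c³: 1/1944·(-8) + 1331/1944·125/1331 + 41/216·1 = 1/4 ✓
b·(c∘Ac): 1331/1944·135/2662 + 41/216·39/82 = 1/8 ✓
b·Ac²: 1331/1944·(-27/121) + 41/216·51/41 = 1/12 ✓
b·A²c: 41/216·9/41 = 1/24 ✓; 4 stages ⇒ order 4.

4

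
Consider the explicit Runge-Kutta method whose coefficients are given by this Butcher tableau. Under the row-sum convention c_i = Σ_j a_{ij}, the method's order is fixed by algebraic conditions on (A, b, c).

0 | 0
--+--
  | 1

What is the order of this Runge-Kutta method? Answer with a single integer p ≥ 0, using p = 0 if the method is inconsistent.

b = (1)
c = (0)
Σ b_i: 1·1 = 1 ✓; 1 stage ⇒ order 1.

1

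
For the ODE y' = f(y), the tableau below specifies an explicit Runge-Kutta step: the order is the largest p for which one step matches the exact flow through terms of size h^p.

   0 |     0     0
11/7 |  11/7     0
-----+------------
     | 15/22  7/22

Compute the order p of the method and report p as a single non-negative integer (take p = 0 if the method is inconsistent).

2

b = (15/22, 7/22)
c = (0, 11/7)
Σ b_i: 15/22·1 + 7/22·1 = 1 ✓
b·c: 7/22·11/7 = 1/2 ✓; 2 stages ⇒ order 2.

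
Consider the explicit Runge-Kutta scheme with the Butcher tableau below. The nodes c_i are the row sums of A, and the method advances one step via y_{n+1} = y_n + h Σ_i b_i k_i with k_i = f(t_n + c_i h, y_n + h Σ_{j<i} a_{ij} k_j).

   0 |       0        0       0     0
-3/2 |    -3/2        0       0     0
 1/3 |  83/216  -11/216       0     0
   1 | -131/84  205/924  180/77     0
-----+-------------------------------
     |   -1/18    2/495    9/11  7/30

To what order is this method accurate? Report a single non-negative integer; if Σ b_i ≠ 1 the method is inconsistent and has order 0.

b = (-1/18, 2/495, 9/11, 7/30)
c = (0, -3/2, 1/3, 1)
Ac = (0, 0, 11/144, 25/56)
Σ b_i: (-1/18)·1 + 2/495·1 + 9/11·1 + 7/30·1 = 1 ✓
b·c: 2/495·(-3/2) + 9/11·1/3 + 7/30·1 = 1/2 ✓
b·c²: 2/495·9/4 + 9/11·1/9 + 7/30·1 = 1/3 ✓
b·Ac: 9/11·11/144 + 7/30·25/56 = 1/6 ✓
b·c³: 2/495·(-27/8) + 9/11·1/27 + 7/30·1 = 1/4 ✓
b·(c∘Ac): 9/11·11/432 + 7/30·25/56 = 1/8 ✓
b·Ac²: 9/11·(-11/96) + 7/30·85/112 = 1/12 ✓
b·A²c: 7/30·5/28 = 1/24 ✓; 4 stages ⇒ order 4.

4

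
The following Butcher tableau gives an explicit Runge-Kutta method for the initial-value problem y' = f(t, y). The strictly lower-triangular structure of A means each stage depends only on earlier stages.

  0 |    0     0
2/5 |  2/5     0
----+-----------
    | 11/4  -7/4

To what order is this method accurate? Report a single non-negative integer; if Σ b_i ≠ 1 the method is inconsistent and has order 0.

1

b = (11/4, -7/4)
c = (0, 2/5)
Σ b_i: 11/4·1 + (-7/4)·1 = 1 ✓
b·c: (-7/4)·2/5 = -7/10 ≠ 1/2 ⇒ order 1.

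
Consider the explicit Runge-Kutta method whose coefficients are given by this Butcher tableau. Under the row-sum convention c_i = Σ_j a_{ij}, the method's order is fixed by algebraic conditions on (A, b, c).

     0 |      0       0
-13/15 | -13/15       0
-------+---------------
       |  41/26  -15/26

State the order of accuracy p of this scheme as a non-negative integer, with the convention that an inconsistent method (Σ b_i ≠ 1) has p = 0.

b = (41/26, -15/26)
c = (0, -13/15)
Σ b_i: 41/26·1 + (-15/26)·1 = 1 ✓
b·c: (-15/26)·(-13/15) = 1/2 ✓; 2 stages ⇒ order 2.

2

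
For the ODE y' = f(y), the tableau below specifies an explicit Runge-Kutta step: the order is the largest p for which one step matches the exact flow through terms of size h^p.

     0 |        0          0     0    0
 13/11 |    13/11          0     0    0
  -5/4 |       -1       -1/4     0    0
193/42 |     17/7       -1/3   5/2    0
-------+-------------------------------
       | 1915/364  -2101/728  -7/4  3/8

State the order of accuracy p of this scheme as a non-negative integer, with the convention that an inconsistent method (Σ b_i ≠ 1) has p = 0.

b = (1915/364, -2101/728, -7/4, 3/8)
c = (0, 13/11, -5/4, 193/42)
Ac = (0, 0, -13/44, -929/264)
Σ b_i: 1915/364·1 + (-2101/728)·1 + (-7/4)·1 + 3/8·1 = 1 ✓
b·c: (-2101/728)·13/11 + (-7/4)·(-5/4) + 3/8·193/42 = 1/2 ✓
b·c²: (-2101/728)·169/121 + (-7/4)·25/16 + 3/8·37249/1764 = 119359/103488 ≠ 1/3 ⇒ order 2.
b·Ac: (-7/4)·(-13/44) + 3/8·(-929/264) = -565/704 ≠ 1/6

2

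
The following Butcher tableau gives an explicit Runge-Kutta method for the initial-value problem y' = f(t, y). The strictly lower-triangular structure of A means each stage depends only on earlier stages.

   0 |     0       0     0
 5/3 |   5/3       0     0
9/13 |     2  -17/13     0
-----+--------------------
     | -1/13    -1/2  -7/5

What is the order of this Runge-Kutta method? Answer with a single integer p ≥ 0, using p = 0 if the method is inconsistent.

0

b = (-1/13, -1/2, -7/5)
c = (0, 5/3, 9/13)
Ac = (0, 0, -85/39)
Σ b_i: (-1/13)·1 + (-1/2)·1 + (-7/5)·1 = -257/130 ≠ 1 ⇒ order 0.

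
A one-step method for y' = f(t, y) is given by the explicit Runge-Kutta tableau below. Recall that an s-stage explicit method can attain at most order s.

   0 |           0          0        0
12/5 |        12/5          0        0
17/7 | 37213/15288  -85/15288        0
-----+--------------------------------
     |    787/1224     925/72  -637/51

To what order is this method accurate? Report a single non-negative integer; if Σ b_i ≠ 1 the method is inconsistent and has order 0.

b = (787/1224, 925/72, -637/51)
c = (0, 12/5, 17/7)
Ac = (0, 0, -17/1274)
Σ b_i: 787/1224·1 + 925/72·1 + (-637/51)·1 = 1 ✓
b·c: 925/72·12/5 + (-637/51)·17/7 = 1/2 ✓
b·c²: 925/72·144/25 + (-637/51)·289/49 = 1/3 ✓
b·Ac: (-637/51)·(-17/1274) = 1/6 ✓; 3 stages ⇒ order 3.

3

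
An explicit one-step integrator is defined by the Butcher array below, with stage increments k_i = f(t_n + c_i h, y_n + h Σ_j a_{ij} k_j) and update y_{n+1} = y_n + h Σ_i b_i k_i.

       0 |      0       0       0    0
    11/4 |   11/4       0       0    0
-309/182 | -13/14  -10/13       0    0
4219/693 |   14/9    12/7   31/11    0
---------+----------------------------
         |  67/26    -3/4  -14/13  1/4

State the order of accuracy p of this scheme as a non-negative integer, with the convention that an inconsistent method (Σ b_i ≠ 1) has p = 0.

1

b = (67/26, -3/4, -14/13, 1/4)
c = (0, 11/4, -309/182, 4219/693)
Ac = (0, 0, -55/26, -141/2002)
Σ b_i: 67/26·1 + (-3/4)·1 + (-14/13)·1 + 1/4·1 = 1 ✓
b·c: (-3/4)·11/4 + (-14/13)·(-309/182) + 1/4·4219/693 = 2413375/1873872 ≠ 1/2 ⇒ order 1.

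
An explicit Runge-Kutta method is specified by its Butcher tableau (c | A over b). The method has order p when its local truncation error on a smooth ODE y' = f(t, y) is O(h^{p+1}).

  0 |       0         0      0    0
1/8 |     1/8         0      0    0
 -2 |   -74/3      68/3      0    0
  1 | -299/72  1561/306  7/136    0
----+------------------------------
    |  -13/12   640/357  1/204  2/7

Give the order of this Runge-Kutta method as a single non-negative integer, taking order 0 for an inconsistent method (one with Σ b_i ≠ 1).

4

b = (-13/12, 640/357, 1/204, 2/7)
c = (0, 1/8, -2, 1)
Ac = (0, 0, 17/6, 77/144)
Σ b_i: (-13/12)·1 + 640/357·1 + 1/204·1 + 2/7·1 = 1 ✓
b·c: 640/357·1/8 + 1/204·(-2) + 2/7·1 = 1/2 ✓
b·c²: 640/357·1/64 + 1/204·4 + 2/7·1 = 1/3 ✓
b·Ac: 1/204·17/6 + 2/7·77/144 = 1/6 ✓
b·c³: 640/357·1/512 + 1/204·(-8) + 2/7·1 = 1/4 ✓
b·(c∘Ac): 1/204·(-17/3) + 2/7·77/144 = 1/8 ✓
b·Ac²: 1/204·17/48 + 2/7·329/1152 = 1/12 ✓
b·A²c: 2/7·7/48 = 1/24 ✓; 4 stages ⇒ order 4.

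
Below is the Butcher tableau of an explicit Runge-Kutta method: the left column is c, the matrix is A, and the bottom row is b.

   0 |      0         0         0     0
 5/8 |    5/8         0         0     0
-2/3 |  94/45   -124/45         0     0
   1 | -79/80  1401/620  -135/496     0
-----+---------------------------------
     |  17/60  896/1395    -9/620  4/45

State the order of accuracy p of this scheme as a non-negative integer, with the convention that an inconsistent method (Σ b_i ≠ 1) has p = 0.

b = (17/60, 896/1395, -9/620, 4/45)
c = (0, 5/8, -2/3, 1)
Ac = (0, 0, -31/18, 51/32)
Σ b_i: 17/60·1 + 896/1395·1 + (-9/620)·1 + 4/45·1 = 1 ✓
b·c: 896/1395·5/8 + (-9/620)·(-2/3) + 4/45·1 = 1/2 ✓
b·c²: 896/1395·25/64 + (-9/620)·4/9 + 4/45·1 = 1/3 ✓
b·Ac: (-9/620)·(-31/18) + 4/45·51/32 = 1/6 ✓
b·c³: 896/1395·125/512 + (-9/620)·(-8/27) + 4/45·1 = 1/4 ✓
b·(c∘Ac): (-9/620)·31/27 + 4/45·51/32 = 1/8 ✓
b·Ac²: (-9/620)·(-155/144) + 4/45·195/256 = 1/12 ✓
b·A²c: 4/45·15/32 = 1/24 ✓; 4 stages ⇒ order 4.

4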